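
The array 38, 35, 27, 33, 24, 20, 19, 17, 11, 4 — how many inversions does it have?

For each element, count later entries that are smaller:
38 → 35, 27, 33, 24, 20, 19, 17, 11, 4 → 9
35 → 27, 33, 24, 20, 19, 17, 11, 4 → 8
27 → 24, 20, 19, 17, 11, 4 → 6
33 → 24, 20, 19, 17, 11, 4 → 6
24 → 20, 19, 17, 11, 4 → 5
20 → 19, 17, 11, 4 → 4
19 → 17, 11, 4 → 3
17 → 11, 4 → 2
11 → 4 → 1
4 → none → 0
Sum: 9 + 8 + 6 + 6 + 5 + 4 + 3 + 2 + 1 + 0 = 44

Inversions: 44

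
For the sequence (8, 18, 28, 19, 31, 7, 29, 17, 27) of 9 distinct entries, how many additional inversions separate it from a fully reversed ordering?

21 inversions short

Maximum inversions for 9 distinct elements is C(9, 2) = 9·8/2 = 36.
Current inversions — for each element, count later smaller elements:
8: 1
18: 2
28: 4
19: 2
31: 4
7: 0
29: 2
17: 0
27: 0
Current total: 1 + 2 + 4 + 2 + 4 + 0 + 2 + 0 + 0 = 15
Shortfall: 36 − 15 = 21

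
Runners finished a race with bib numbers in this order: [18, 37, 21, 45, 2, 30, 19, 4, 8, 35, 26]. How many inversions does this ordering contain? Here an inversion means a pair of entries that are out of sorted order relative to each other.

Element-by-element contributions:
18 → 2, 4, 8 → 3
37 → 21, 2, 30, 19, 4, 8, 35, 26 → 8
21 → 2, 19, 4, 8 → 4
45 → 2, 30, 19, 4, 8, 35, 26 → 7
2 → none → 0
30 → 19, 4, 8, 26 → 4
19 → 4, 8 → 2
4 → none → 0
8 → none → 0
35 → 26 → 1
26 → none → 0
Sum: 3 + 8 + 4 + 7 + 0 + 4 + 2 + 0 + 0 + 1 + 0 = 29

29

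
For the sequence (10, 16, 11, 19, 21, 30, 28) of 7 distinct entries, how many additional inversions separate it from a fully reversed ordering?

19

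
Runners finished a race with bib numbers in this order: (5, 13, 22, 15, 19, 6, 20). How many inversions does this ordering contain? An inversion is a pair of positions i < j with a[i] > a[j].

Out-of-order pairs: 7

Sweep left to right; for each value list the smaller values that follow it:
5 → none → 0
13 → 6 → 1
22 → 15, 19, 6, 20 → 4
15 → 6 → 1
19 → 6 → 1
6 → none → 0
20 → none → 0
Sum: 0 + 1 + 4 + 1 + 1 + 0 + 0 = 7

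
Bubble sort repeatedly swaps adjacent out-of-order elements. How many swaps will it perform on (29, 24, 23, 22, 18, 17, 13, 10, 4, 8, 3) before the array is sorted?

54

Each adjacent swap fixes exactly one inversion, so the minimum swap count equals the number of inversions.
Count inversions — for each element, later elements that are smaller:
29: 24, 23, 22, 18, 17, 13, 10, 4, 8, 3 → 10
24: 23, 22, 18, 17, 13, 10, 4, 8, 3 → 9
23: 22, 18, 17, 13, 10, 4, 8, 3 → 8
22: 18, 17, 13, 10, 4, 8, 3 → 7
18: 17, 13, 10, 4, 8, 3 → 6
17: 13, 10, 4, 8, 3 → 5
13: 10, 4, 8, 3 → 4
10: 4, 8, 3 → 3
4: 3 → 1
8: 3 → 1
3: none → 0
Total inversions: 10 + 9 + 8 + 7 + 6 + 5 + 4 + 3 + 1 + 1 + 0 = 54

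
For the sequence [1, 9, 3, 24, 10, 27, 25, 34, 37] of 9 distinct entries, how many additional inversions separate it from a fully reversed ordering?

33

Maximum inversions for 9 distinct elements is C(9, 2) = 9·8/2 = 36.
Current inversions — for each element, count later smaller elements:
1: 0
9: 1
3: 0
24: 1
10: 0
27: 1
25: 0
34: 0
37: 0
Current total: 0 + 1 + 0 + 1 + 0 + 1 + 0 + 0 + 0 = 3
Shortfall: 36 − 3 = 33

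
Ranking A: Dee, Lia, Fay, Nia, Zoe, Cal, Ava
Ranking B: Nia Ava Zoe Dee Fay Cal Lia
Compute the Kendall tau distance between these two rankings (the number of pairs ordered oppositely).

13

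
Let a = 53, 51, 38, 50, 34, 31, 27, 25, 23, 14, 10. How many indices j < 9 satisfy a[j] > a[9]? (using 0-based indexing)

9 such elements

The element at index 9 is 14.
Elements before it: 53, 51, 38, 50, 34, 31, 27, 25, 23
Those larger than 14: 53, 51, 38, 50, 34, 31, 27, 25, 23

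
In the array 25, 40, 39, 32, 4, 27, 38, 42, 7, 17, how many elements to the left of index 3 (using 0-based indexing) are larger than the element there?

The element at index 3 is 32.
Elements before it: 25, 40, 39
Those larger than 32: 40, 39

2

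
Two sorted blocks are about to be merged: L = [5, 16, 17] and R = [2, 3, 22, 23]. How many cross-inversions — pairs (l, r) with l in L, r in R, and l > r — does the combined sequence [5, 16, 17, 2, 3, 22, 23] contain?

Take each right-half value and tally the left-half values above it:
r = 2: 5, 16, 17 → 3
r = 3: 5, 16, 17 → 3
r = 22: none → 0
r = 23: none → 0
Cross-inversions: 3 + 3 + 0 + 0 = 6

6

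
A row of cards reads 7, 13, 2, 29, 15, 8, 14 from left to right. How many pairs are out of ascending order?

Sweep left to right; for each value list the smaller values that follow it:
7: 1
13: 2
2: 0
29: 3
15: 2
8: 0
14: 0
Sum: 1 + 2 + 0 + 3 + 2 + 0 + 0 = 8

8 inversions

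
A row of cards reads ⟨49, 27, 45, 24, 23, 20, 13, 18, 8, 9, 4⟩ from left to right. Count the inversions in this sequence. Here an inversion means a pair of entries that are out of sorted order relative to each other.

Count, for each position, how many later elements it exceeds:
49 → 27, 45, 24, 23, 20, 13, 18, 8, 9, 4 → 10
27 → 24, 23, 20, 13, 18, 8, 9, 4 → 8
45 → 24, 23, 20, 13, 18, 8, 9, 4 → 8
24 → 23, 20, 13, 18, 8, 9, 4 → 7
23 → 20, 13, 18, 8, 9, 4 → 6
20 → 13, 18, 8, 9, 4 → 5
13 → 8, 9, 4 → 3
18 → 8, 9, 4 → 3
8 → 4 → 1
9 → 4 → 1
4 → none → 0
Sum: 10 + 8 + 8 + 7 + 6 + 5 + 3 + 3 + 1 + 1 + 0 = 52

52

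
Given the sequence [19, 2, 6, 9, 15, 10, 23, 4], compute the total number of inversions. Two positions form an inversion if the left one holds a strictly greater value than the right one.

Out-of-order pairs: 12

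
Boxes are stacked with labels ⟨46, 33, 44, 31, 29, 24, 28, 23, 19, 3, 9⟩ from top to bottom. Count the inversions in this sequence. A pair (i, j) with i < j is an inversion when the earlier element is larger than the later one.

52

For each element, count later entries that are smaller:
46 → 33, 44, 31, 29, 24, 28, 23, 19, 3, 9 → 10
33 → 31, 29, 24, 28, 23, 19, 3, 9 → 8
44 → 31, 29, 24, 28, 23, 19, 3, 9 → 8
31 → 29, 24, 28, 23, 19, 3, 9 → 7
29 → 24, 28, 23, 19, 3, 9 → 6
24 → 23, 19, 3, 9 → 4
28 → 23, 19, 3, 9 → 4
23 → 19, 3, 9 → 3
19 → 3, 9 → 2
3 → none → 0
9 → none → 0
Sum: 10 + 8 + 8 + 7 + 6 + 4 + 4 + 3 + 2 + 0 + 0 = 52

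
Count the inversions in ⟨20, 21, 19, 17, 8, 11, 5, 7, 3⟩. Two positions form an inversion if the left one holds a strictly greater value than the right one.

33

Sweep left to right; for each value list the smaller values that follow it:
20: 7
21: 7
19: 6
17: 5
8: 3
11: 3
5: 1
7: 1
3: 0
Sum: 7 + 7 + 6 + 5 + 3 + 3 + 1 + 1 + 0 = 33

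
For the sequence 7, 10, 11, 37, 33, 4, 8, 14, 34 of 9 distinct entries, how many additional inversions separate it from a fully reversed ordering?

23 inversions short

Maximum inversions for 9 distinct elements is C(9, 2) = 9·8/2 = 36.
Current inversions — for each element, count later smaller elements:
7: 1
10: 2
11: 2
37: 5
33: 3
4: 0
8: 0
14: 0
34: 0
Current total: 1 + 2 + 2 + 5 + 3 + 0 + 0 + 0 + 0 = 13
Shortfall: 36 − 13 = 23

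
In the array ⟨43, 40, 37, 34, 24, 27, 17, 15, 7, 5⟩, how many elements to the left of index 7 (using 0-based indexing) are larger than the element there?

The element at index 7 is 15.
Elements before it: 43, 40, 37, 34, 24, 27, 17
Those larger than 15: 43, 40, 37, 34, 24, 27, 17

7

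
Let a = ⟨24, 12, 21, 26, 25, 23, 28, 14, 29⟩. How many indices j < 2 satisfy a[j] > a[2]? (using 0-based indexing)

The element at index 2 is 21.
Elements before it: 24, 12
Those larger than 21: 24

1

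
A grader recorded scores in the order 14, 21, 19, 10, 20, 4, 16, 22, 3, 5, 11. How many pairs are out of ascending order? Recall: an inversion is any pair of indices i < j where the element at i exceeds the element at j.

34 inversions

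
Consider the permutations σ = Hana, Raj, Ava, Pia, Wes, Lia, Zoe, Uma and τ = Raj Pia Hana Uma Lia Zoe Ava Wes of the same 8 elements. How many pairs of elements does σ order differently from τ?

Assign each item its position (1..8) in the first ordering, then rewrite the second ordering as that position sequence:
positions: Hana→1, Raj→2, Ava→3, Pia→4, Wes→5, Lia→6, Zoe→7, Uma→8
second ordering as positions: [2, 4, 1, 8, 6, 7, 3, 5]
Discordant pairs = inversions in this position sequence.
2: 1 → 1
4: 1, 3 → 2
1: 0
8: 6, 7, 3, 5 → 4
6: 3, 5 → 2
7: 3, 5 → 2
3: 0
5: 0
Total: 1 + 2 + 0 + 4 + 2 + 2 + 0 + 0 = 11

11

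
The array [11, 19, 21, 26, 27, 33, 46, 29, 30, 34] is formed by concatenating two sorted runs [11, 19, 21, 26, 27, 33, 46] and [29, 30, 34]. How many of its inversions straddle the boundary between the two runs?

Cross-inversions: 5

Count, for every r in R, how many entries of L exceed r:
r = 29: 33, 46 → 2
r = 30: 33, 46 → 2
r = 34: 46 → 1
Cross-inversions: 2 + 2 + 1 = 5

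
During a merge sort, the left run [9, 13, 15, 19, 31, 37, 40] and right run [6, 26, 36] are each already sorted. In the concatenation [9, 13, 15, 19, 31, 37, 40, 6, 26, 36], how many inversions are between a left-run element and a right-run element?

12

Count, for every r in R, how many entries of L exceed r:
r = 6: 9, 13, 15, 19, 31, 37, 40 → 7
r = 26: 31, 37, 40 → 3
r = 36: 37, 40 → 2
Cross-inversions: 7 + 3 + 2 = 12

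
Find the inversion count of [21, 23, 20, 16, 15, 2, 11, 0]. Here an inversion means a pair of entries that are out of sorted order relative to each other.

Sweep left to right; for each value list the smaller values that follow it:
21: 6
23: 6
20: 5
16: 4
15: 3
2: 1
11: 1
0: 0
Sum: 6 + 6 + 5 + 4 + 3 + 1 + 1 + 0 = 26

26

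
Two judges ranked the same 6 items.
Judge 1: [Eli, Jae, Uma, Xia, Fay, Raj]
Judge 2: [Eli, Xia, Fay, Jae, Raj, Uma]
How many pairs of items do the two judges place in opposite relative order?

5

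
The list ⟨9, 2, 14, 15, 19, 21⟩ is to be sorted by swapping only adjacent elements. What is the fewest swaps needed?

1

Minimum adjacent swaps = number of inversions (each swap of adjacent out-of-order elements removes one inversion and no swap can remove more).
Count inversions — for each element, later elements that are smaller:
9: 2 → 1
2: none → 0
14: none → 0
15: none → 0
19: none → 0
21: none → 0
Total inversions: 1 + 0 + 0 + 0 + 0 + 0 = 1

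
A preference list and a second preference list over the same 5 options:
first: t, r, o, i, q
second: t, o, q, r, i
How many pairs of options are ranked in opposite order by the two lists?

Assign each item its position (1..5) in the first ordering, then rewrite the second ordering as that position sequence:
positions: t→1, r→2, o→3, i→4, q→5
second ordering as positions: [1, 3, 5, 2, 4]
Discordant pairs = inversions in this position sequence.
1: 0
3: 2 → 1
5: 2, 4 → 2
2: 0
4: 0
Total: 0 + 1 + 2 + 0 + 0 = 3

3 pairs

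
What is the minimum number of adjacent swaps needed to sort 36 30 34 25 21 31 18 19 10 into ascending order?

There are 31 adjacent swaps.

Minimum adjacent swaps = number of inversions (each swap of adjacent out-of-order elements removes one inversion and no swap can remove more).
Count inversions — for each element, later elements that are smaller:
36: 30, 34, 25, 21, 31, 18, 19, 10 → 8
30: 25, 21, 18, 19, 10 → 5
34: 25, 21, 31, 18, 19, 10 → 6
25: 21, 18, 19, 10 → 4
21: 18, 19, 10 → 3
31: 18, 19, 10 → 3
18: 10 → 1
19: 10 → 1
10: none → 0
Total inversions: 8 + 5 + 6 + 4 + 3 + 3 + 1 + 1 + 0 = 31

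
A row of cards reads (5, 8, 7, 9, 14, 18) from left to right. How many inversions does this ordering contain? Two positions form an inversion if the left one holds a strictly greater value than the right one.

Inversions: 1

Listing every pair i<j with a[i]>a[j] (using 0-based positions):
(1,2): 8 > 7
That's 1 pair.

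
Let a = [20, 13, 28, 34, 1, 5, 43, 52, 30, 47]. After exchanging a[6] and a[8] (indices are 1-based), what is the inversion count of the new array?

16 inversions

Positions 6 and 8 hold 5 and 52; after swapping, the array is [20, 13, 28, 34, 1, 52, 43, 5, 30, 47].
For each element, count later entries that are smaller:
20 → 13, 1, 5 → 3
13 → 1, 5 → 2
28 → 1, 5 → 2
34 → 1, 5, 30 → 3
1 → none → 0
52 → 43, 5, 30, 47 → 4
43 → 5, 30 → 2
5 → none → 0
30 → none → 0
47 → none → 0
Sum: 3 + 2 + 2 + 3 + 0 + 4 + 2 + 0 + 0 + 0 = 16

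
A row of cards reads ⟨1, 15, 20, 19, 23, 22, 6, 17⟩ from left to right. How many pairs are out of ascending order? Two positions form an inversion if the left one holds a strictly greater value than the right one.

Count, for each position, how many later elements it exceeds:
1 → none → 0
15 → 6 → 1
20 → 19, 6, 17 → 3
19 → 6, 17 → 2
23 → 22, 6, 17 → 3
22 → 6, 17 → 2
6 → none → 0
17 → none → 0
Sum: 0 + 1 + 3 + 2 + 3 + 2 + 0 + 0 = 11

There are 11 inversions.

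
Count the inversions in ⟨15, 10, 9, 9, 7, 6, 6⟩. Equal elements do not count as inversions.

Element-by-element contributions:
15 → 10, 9, 9, 7, 6, 6 → 6
10 → 9, 9, 7, 6, 6 → 5
9 → 7, 6, 6 → 3
9 → 7, 6, 6 → 3
7 → 6, 6 → 2
6 → none → 0
6 → none → 0
Sum: 6 + 5 + 3 + 3 + 2 + 0 + 0 = 19

19 inversions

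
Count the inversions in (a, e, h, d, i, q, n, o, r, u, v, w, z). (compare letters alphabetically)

4 out-of-order pairs

Sweep left to right; for each value list the smaller values that follow it:
a → none → 0
e → d → 1
h → d → 1
d → none → 0
i → none → 0
q → n, o → 2
n → none → 0
o → none → 0
r → none → 0
u → none → 0
v → none → 0
w → none → 0
z → none → 0
Sum: 0 + 1 + 1 + 0 + 0 + 2 + 0 + 0 + 0 + 0 + 0 + 0 + 0 = 4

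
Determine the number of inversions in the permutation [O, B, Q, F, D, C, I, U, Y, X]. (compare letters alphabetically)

Count, for each position, how many later elements it exceeds:
O → B, F, D, C, I → 5
B → none → 0
Q → F, D, C, I → 4
F → D, C → 2
D → C → 1
C → none → 0
I → none → 0
U → none → 0
Y → X → 1
X → none → 0
Sum: 5 + 0 + 4 + 2 + 1 + 0 + 0 + 0 + 1 + 0 = 13

There are 13 inversions.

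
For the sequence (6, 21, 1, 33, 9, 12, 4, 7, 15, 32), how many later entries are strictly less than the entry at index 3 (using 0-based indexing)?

6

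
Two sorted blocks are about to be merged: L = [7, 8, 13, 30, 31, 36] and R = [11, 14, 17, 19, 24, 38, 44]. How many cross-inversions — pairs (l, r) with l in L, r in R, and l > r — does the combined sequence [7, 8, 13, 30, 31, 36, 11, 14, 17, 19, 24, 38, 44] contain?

16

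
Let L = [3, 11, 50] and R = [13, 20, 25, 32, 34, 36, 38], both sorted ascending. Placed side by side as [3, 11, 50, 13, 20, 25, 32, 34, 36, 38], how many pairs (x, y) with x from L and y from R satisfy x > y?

7

Count, for every r in R, how many entries of L exceed r:
r = 13: 50 → 1
r = 20: 50 → 1
r = 25: 50 → 1
r = 32: 50 → 1
r = 34: 50 → 1
r = 36: 50 → 1
r = 38: 50 → 1
Cross-inversions: 1 + 1 + 1 + 1 + 1 + 1 + 1 = 7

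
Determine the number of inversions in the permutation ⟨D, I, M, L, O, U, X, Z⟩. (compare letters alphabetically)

1

Count, for each position, how many later elements it exceeds:
D: 0
I: 0
M: 1
L: 0
O: 0
U: 0
X: 0
Z: 0
Sum: 0 + 0 + 1 + 0 + 0 + 0 + 0 + 0 = 1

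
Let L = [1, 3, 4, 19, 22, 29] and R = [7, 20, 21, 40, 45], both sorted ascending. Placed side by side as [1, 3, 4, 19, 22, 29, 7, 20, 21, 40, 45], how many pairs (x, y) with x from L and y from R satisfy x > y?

7 split inversions

Take each right-half value and tally the left-half values above it:
r = 7: 19, 22, 29 → 3
r = 20: 22, 29 → 2
r = 21: 22, 29 → 2
r = 40: none → 0
r = 45: none → 0
Cross-inversions: 3 + 2 + 2 + 0 + 0 = 7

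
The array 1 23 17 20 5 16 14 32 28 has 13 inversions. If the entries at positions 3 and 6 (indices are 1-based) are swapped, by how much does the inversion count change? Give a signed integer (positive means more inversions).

-1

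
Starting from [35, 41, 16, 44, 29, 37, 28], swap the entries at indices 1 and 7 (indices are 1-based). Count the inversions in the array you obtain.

Positions 1 and 7 hold 35 and 28; after swapping, the array is [28, 41, 16, 44, 29, 37, 35].
Sweep left to right; for each value list the smaller values that follow it:
28: 1
41: 4
16: 0
44: 3
29: 0
37: 1
35: 0
Sum: 1 + 4 + 0 + 3 + 0 + 1 + 0 = 9

9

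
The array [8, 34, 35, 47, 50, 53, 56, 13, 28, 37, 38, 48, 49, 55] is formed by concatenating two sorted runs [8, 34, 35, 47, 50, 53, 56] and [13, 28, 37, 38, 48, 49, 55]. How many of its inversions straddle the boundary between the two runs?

For each element r of the right run, count left-run elements greater than r:
r = 13: 34, 35, 47, 50, 53, 56 → 6
r = 28: 34, 35, 47, 50, 53, 56 → 6
r = 37: 47, 50, 53, 56 → 4
r = 38: 47, 50, 53, 56 → 4
r = 48: 50, 53, 56 → 3
r = 49: 50, 53, 56 → 3
r = 55: 56 → 1
Cross-inversions: 6 + 6 + 4 + 4 + 3 + 3 + 1 = 27

Cross-inversions: 27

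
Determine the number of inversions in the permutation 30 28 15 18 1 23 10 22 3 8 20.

Sweep left to right; for each value list the smaller values that follow it:
30: 10
28: 9
15: 4
18: 4
1: 0
23: 5
10: 2
22: 3
3: 0
8: 0
20: 0
Sum: 10 + 9 + 4 + 4 + 0 + 5 + 2 + 3 + 0 + 0 + 0 = 37

37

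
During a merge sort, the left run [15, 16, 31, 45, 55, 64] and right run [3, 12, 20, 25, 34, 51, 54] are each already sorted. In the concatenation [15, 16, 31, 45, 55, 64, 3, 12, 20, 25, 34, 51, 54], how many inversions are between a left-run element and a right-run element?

Cross-inversions: 27

Count, for every r in R, how many entries of L exceed r:
r = 3: 15, 16, 31, 45, 55, 64 → 6
r = 12: 15, 16, 31, 45, 55, 64 → 6
r = 20: 31, 45, 55, 64 → 4
r = 25: 31, 45, 55, 64 → 4
r = 34: 45, 55, 64 → 3
r = 51: 55, 64 → 2
r = 54: 55, 64 → 2
Cross-inversions: 6 + 6 + 4 + 4 + 3 + 2 + 2 = 27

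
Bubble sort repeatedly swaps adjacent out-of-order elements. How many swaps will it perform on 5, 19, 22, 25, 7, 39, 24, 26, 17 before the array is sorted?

The minimum number of adjacent swaps to sort an array equals its inversion count, since every such swap removes exactly one inversion.
Count inversions — for each element, later elements that are smaller:
5: none → 0
19: 7, 17 → 2
22: 7, 17 → 2
25: 7, 24, 17 → 3
7: none → 0
39: 24, 26, 17 → 3
24: 17 → 1
26: 17 → 1
17: none → 0
Total inversions: 0 + 2 + 2 + 3 + 0 + 3 + 1 + 1 + 0 = 12

12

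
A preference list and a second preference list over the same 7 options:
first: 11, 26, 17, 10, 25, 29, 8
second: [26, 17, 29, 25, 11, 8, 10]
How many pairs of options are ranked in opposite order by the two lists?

Assign each item its position (1..7) in the first ordering, then rewrite the second ordering as that position sequence:
positions: 11→1, 26→2, 17→3, 10→4, 25→5, 29→6, 8→7
second ordering as positions: [2, 3, 6, 5, 1, 7, 4]
Discordant pairs = inversions in this position sequence.
2: 1 → 1
3: 1 → 1
6: 5, 1, 4 → 3
5: 1, 4 → 2
1: 0
7: 4 → 1
4: 0
Total: 1 + 1 + 3 + 2 + 0 + 1 + 0 = 8

Pairs: 8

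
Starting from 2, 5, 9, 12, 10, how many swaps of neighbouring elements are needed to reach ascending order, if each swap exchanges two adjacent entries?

1 adjacent swap

Minimum adjacent swaps = number of inversions (each swap of adjacent out-of-order elements removes one inversion and no swap can remove more).
Count inversions — for each element, later elements that are smaller:
2: none → 0
5: none → 0
9: none → 0
12: 10 → 1
10: none → 0
Total inversions: 0 + 0 + 0 + 1 + 0 = 1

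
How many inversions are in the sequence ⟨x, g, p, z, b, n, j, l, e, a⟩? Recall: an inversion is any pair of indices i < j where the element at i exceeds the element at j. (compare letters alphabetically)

33

For each element, count later entries that are smaller:
x → g, p, b, n, j, l, e, a → 8
g → b, e, a → 3
p → b, n, j, l, e, a → 6
z → b, n, j, l, e, a → 6
b → a → 1
n → j, l, e, a → 4
j → e, a → 2
l → e, a → 2
e → a → 1
a → none → 0
Sum: 8 + 3 + 6 + 6 + 1 + 4 + 2 + 2 + 1 + 0 = 33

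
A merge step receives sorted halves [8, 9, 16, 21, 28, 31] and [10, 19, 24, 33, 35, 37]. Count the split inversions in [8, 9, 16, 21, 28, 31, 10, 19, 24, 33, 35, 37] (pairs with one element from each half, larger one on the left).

Count, for every r in R, how many entries of L exceed r:
r = 10: 16, 21, 28, 31 → 4
r = 19: 21, 28, 31 → 3
r = 24: 28, 31 → 2
r = 33: none → 0
r = 35: none → 0
r = 37: none → 0
Cross-inversions: 4 + 3 + 2 + 0 + 0 + 0 = 9

9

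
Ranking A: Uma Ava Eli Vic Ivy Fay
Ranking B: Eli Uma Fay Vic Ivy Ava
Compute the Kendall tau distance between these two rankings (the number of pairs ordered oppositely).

There are 7 discordant pairs.

Assign each item its position (1..6) in the first ordering, then rewrite the second ordering as that position sequence:
positions: Uma→1, Ava→2, Eli→3, Vic→4, Ivy→5, Fay→6
second ordering as positions: [3, 1, 6, 4, 5, 2]
Discordant pairs = inversions in this position sequence.
3: 1, 2 → 2
1: 0
6: 4, 5, 2 → 3
4: 2 → 1
5: 2 → 1
2: 0
Total: 2 + 0 + 3 + 1 + 1 + 0 = 7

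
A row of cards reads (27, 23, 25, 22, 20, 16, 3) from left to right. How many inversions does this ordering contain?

20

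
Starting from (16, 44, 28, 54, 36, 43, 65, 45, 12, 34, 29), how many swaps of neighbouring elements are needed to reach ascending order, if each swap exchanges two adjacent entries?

Each adjacent swap fixes exactly one inversion, so the minimum swap count equals the number of inversions.
Count inversions — for each element, later elements that are smaller:
16: 12 → 1
44: 28, 36, 43, 12, 34, 29 → 6
28: 12 → 1
54: 36, 43, 45, 12, 34, 29 → 6
36: 12, 34, 29 → 3
43: 12, 34, 29 → 3
65: 45, 12, 34, 29 → 4
45: 12, 34, 29 → 3
12: none → 0
34: 29 → 1
29: none → 0
Total inversions: 1 + 6 + 1 + 6 + 3 + 3 + 4 + 3 + 0 + 1 + 0 = 28

28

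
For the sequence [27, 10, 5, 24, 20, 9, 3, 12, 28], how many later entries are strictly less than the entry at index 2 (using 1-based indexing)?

The element at index 2 is 10.
Elements after it: 5, 24, 20, 9, 3, 12, 28
Those smaller than 10: 5, 9, 3

3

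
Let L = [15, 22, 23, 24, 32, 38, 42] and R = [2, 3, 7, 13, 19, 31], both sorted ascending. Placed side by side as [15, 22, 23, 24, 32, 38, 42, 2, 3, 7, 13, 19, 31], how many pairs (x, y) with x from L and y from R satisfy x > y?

For each element r of the right run, count left-run elements greater than r:
r = 2: 15, 22, 23, 24, 32, 38, 42 → 7
r = 3: 15, 22, 23, 24, 32, 38, 42 → 7
r = 7: 15, 22, 23, 24, 32, 38, 42 → 7
r = 13: 15, 22, 23, 24, 32, 38, 42 → 7
r = 19: 22, 23, 24, 32, 38, 42 → 6
r = 31: 32, 38, 42 → 3
Cross-inversions: 7 + 7 + 7 + 7 + 6 + 3 = 37

37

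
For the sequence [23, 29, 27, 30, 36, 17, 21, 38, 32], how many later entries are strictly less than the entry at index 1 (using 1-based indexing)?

2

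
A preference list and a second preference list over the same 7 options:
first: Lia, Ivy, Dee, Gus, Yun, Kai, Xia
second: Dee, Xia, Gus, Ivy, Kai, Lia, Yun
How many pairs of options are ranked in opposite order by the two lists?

Assign each item its position (1..7) in the first ordering, then rewrite the second ordering as that position sequence:
positions: Lia→1, Ivy→2, Dee→3, Gus→4, Yun→5, Kai→6, Xia→7
second ordering as positions: [3, 7, 4, 2, 6, 1, 5]
Discordant pairs = inversions in this position sequence.
3: 2, 1 → 2
7: 4, 2, 6, 1, 5 → 5
4: 2, 1 → 2
2: 1 → 1
6: 1, 5 → 2
1: 0
5: 0
Total: 2 + 5 + 2 + 1 + 2 + 0 + 0 = 12

12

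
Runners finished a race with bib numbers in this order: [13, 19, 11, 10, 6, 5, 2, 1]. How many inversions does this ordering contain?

27

Count, for each position, how many later elements it exceeds:
13: 6
19: 6
11: 5
10: 4
6: 3
5: 2
2: 1
1: 0
Sum: 6 + 6 + 5 + 4 + 3 + 2 + 1 + 0 = 27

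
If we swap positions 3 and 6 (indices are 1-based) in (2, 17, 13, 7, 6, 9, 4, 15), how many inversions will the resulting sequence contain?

Positions 3 and 6 hold 13 and 9; after swapping, the array is [2, 17, 9, 7, 6, 13, 4, 15].
Element-by-element contributions:
2: 0
17: 6
9: 3
7: 2
6: 1
13: 1
4: 0
15: 0
Sum: 0 + 6 + 3 + 2 + 1 + 1 + 0 + 0 = 13

13 inversions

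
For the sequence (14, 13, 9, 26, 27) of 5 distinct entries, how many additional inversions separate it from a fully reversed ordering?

7

Maximum inversions for 5 distinct elements is C(5, 2) = 5·4/2 = 10.
Current inversions — for each element, count later smaller elements:
14: 2
13: 1
9: 0
26: 0
27: 0
Current total: 2 + 1 + 0 + 0 + 0 = 3
Shortfall: 10 − 3 = 7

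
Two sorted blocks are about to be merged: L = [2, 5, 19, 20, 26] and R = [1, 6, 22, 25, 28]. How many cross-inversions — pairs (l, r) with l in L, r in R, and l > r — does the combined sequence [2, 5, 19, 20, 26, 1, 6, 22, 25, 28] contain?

10

For each element r of the right run, count left-run elements greater than r:
r = 1: 2, 5, 19, 20, 26 → 5
r = 6: 19, 20, 26 → 3
r = 22: 26 → 1
r = 25: 26 → 1
r = 28: none → 0
Cross-inversions: 5 + 3 + 1 + 1 + 0 = 10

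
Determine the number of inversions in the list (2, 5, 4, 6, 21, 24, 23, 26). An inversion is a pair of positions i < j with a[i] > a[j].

For each element, count later entries that are smaller:
2: 0
5: 1
4: 0
6: 0
21: 0
24: 1
23: 0
26: 0
Sum: 0 + 1 + 0 + 0 + 0 + 1 + 0 + 0 = 2

2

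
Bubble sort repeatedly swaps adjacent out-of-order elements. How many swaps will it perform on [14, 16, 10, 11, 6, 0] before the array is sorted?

13

The minimum number of adjacent swaps to sort an array equals its inversion count, since every such swap removes exactly one inversion.
Count inversions — for each element, later elements that are smaller:
14: 10, 11, 6, 0 → 4
16: 10, 11, 6, 0 → 4
10: 6, 0 → 2
11: 6, 0 → 2
6: 0 → 1
0: none → 0
Total inversions: 4 + 4 + 2 + 2 + 1 + 0 = 13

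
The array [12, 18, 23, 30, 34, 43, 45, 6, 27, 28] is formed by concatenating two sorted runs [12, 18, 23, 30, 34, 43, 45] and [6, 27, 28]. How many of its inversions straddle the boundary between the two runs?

Take each right-half value and tally the left-half values above it:
r = 6: 12, 18, 23, 30, 34, 43, 45 → 7
r = 27: 30, 34, 43, 45 → 4
r = 28: 30, 34, 43, 45 → 4
Cross-inversions: 7 + 4 + 4 = 15

15 split inversions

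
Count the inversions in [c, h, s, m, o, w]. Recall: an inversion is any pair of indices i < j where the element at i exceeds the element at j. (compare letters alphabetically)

Inversions: 2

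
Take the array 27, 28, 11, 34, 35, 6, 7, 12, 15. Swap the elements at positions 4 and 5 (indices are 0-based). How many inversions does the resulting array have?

Positions 4 and 5 hold 35 and 6; after swapping, the array is [27, 28, 11, 34, 6, 35, 7, 12, 15].
Element-by-element contributions:
27: 5
28: 5
11: 2
34: 4
6: 0
35: 3
7: 0
12: 0
15: 0
Sum: 5 + 5 + 2 + 4 + 0 + 3 + 0 + 0 + 0 = 19

19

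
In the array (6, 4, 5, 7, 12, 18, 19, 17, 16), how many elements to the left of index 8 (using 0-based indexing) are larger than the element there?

3 such elements

The element at index 8 is 16.
Elements before it: 6, 4, 5, 7, 12, 18, 19, 17
Those larger than 16: 18, 19, 17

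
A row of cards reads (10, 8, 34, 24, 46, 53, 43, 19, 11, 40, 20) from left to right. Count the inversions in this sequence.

24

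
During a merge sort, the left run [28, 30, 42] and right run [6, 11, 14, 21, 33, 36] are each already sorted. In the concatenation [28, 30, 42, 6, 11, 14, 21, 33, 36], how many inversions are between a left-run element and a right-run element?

Take each right-half value and tally the left-half values above it:
r = 6: 28, 30, 42 → 3
r = 11: 28, 30, 42 → 3
r = 14: 28, 30, 42 → 3
r = 21: 28, 30, 42 → 3
r = 33: 42 → 1
r = 36: 42 → 1
Cross-inversions: 3 + 3 + 3 + 3 + 1 + 1 = 14

14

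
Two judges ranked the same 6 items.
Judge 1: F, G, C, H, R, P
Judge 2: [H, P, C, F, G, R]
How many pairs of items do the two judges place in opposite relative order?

Assign each item its position (1..6) in the first ordering, then rewrite the second ordering as that position sequence:
positions: F→1, G→2, C→3, H→4, R→5, P→6
second ordering as positions: [4, 6, 3, 1, 2, 5]
Discordant pairs = inversions in this position sequence.
4: 3, 1, 2 → 3
6: 3, 1, 2, 5 → 4
3: 1, 2 → 2
1: 0
2: 0
5: 0
Total: 3 + 4 + 2 + 0 + 0 + 0 = 9

9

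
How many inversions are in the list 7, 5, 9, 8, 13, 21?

For each element, count later entries that are smaller:
7 → 5 → 1
5 → none → 0
9 → 8 → 1
8 → none → 0
13 → none → 0
21 → none → 0
Sum: 1 + 0 + 1 + 0 + 0 + 0 = 2

2 inversions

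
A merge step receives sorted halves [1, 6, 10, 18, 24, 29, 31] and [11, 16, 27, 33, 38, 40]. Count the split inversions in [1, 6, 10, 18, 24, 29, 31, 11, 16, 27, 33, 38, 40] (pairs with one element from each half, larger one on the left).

Take each right-half value and tally the left-half values above it:
r = 11: 18, 24, 29, 31 → 4
r = 16: 18, 24, 29, 31 → 4
r = 27: 29, 31 → 2
r = 33: none → 0
r = 38: none → 0
r = 40: none → 0
Cross-inversions: 4 + 4 + 2 + 0 + 0 + 0 = 10

Split inversions: 10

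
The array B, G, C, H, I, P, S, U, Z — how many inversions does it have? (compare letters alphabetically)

1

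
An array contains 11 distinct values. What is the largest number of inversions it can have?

55 inversions

A reversed (strictly descending) arrangement makes every pair an inversion, giving C(11, 2) inversions.
C(11, 2) = 11·10/2 = 55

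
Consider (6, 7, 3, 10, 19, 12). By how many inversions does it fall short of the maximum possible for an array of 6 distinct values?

12 inversions short

Maximum inversions for 6 distinct elements is C(6, 2) = 6·5/2 = 15.
Current inversions — for each element, count later smaller elements:
6: 1
7: 1
3: 0
10: 0
19: 1
12: 0
Current total: 1 + 1 + 0 + 0 + 1 + 0 = 3
Shortfall: 15 − 3 = 12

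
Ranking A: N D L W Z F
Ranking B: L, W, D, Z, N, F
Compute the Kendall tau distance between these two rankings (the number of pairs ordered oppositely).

6 discordant pairs

Assign each item its position (1..6) in the first ordering, then rewrite the second ordering as that position sequence:
positions: N→1, D→2, L→3, W→4, Z→5, F→6
second ordering as positions: [3, 4, 2, 5, 1, 6]
Discordant pairs = inversions in this position sequence.
3: 2, 1 → 2
4: 2, 1 → 2
2: 1 → 1
5: 1 → 1
1: 0
6: 0
Total: 2 + 2 + 1 + 1 + 0 + 0 = 6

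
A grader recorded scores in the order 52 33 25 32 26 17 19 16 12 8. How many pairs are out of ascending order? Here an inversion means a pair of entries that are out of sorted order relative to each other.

Count, for each position, how many later elements it exceeds:
52 → 33, 25, 32, 26, 17, 19, 16, 12, 8 → 9
33 → 25, 32, 26, 17, 19, 16, 12, 8 → 8
25 → 17, 19, 16, 12, 8 → 5
32 → 26, 17, 19, 16, 12, 8 → 6
26 → 17, 19, 16, 12, 8 → 5
17 → 16, 12, 8 → 3
19 → 16, 12, 8 → 3
16 → 12, 8 → 2
12 → 8 → 1
8 → none → 0
Sum: 9 + 8 + 5 + 6 + 5 + 3 + 3 + 2 + 1 + 0 = 42

42 out-of-order pairs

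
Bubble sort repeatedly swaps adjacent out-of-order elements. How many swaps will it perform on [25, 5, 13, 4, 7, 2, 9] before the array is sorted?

The minimum number of adjacent swaps to sort an array equals its inversion count, since every such swap removes exactly one inversion.
Count inversions — for each element, later elements that are smaller:
25: 5, 13, 4, 7, 2, 9 → 6
5: 4, 2 → 2
13: 4, 7, 2, 9 → 4
4: 2 → 1
7: 2 → 1
2: none → 0
9: none → 0
Total inversions: 6 + 2 + 4 + 1 + 1 + 0 + 0 = 14

14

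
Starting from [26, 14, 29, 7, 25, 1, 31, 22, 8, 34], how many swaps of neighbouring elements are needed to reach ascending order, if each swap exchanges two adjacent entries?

Each adjacent swap fixes exactly one inversion, so the minimum swap count equals the number of inversions.
Count inversions — for each element, later elements that are smaller:
26: 14, 7, 25, 1, 22, 8 → 6
14: 7, 1, 8 → 3
29: 7, 25, 1, 22, 8 → 5
7: 1 → 1
25: 1, 22, 8 → 3
1: none → 0
31: 22, 8 → 2
22: 8 → 1
8: none → 0
34: none → 0
Total inversions: 6 + 3 + 5 + 1 + 3 + 0 + 2 + 1 + 0 + 0 = 21

21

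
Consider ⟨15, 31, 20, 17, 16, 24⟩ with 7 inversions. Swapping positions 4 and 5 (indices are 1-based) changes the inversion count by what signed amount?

Positions 4 and 5 hold 17 and 16; after swapping, the array is [15, 31, 20, 16, 17, 24].
Element-by-element contributions:
15: 0
31: 4
20: 2
16: 0
17: 0
24: 0
Sum: 0 + 4 + 2 + 0 + 0 + 0 = 6
Change: 6 − 7 = -1

-1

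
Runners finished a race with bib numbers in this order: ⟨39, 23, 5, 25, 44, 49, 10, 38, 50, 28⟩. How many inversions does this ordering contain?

17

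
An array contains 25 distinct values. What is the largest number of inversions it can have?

A reversed (strictly descending) arrangement makes every pair an inversion, giving C(25, 2) inversions.
C(25, 2) = 25·24/2 = 300

300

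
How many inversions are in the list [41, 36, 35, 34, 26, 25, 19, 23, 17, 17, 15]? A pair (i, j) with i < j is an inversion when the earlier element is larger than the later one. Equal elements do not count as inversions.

53 inversions

For each element, count later entries that are smaller:
41 → 36, 35, 34, 26, 25, 19, 23, 17, 17, 15 → 10
36 → 35, 34, 26, 25, 19, 23, 17, 17, 15 → 9
35 → 34, 26, 25, 19, 23, 17, 17, 15 → 8
34 → 26, 25, 19, 23, 17, 17, 15 → 7
26 → 25, 19, 23, 17, 17, 15 → 6
25 → 19, 23, 17, 17, 15 → 5
19 → 17, 17, 15 → 3
23 → 17, 17, 15 → 3
17 → 15 → 1
17 → 15 → 1
15 → none → 0
Sum: 10 + 9 + 8 + 7 + 6 + 5 + 3 + 3 + 1 + 1 + 0 = 53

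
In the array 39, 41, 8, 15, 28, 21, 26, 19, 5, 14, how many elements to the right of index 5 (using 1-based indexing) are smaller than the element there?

5 such elements

The element at index 5 is 28.
Elements after it: 21, 26, 19, 5, 14
Those smaller than 28: 21, 26, 19, 5, 14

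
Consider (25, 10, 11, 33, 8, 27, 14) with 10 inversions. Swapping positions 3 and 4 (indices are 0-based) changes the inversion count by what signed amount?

Positions 3 and 4 hold 33 and 8; after swapping, the array is [25, 10, 11, 8, 33, 27, 14].
Count, for each position, how many later elements it exceeds:
25: 4
10: 1
11: 1
8: 0
33: 2
27: 1
14: 0
Sum: 4 + 1 + 1 + 0 + 2 + 1 + 0 = 9
Change: 9 − 10 = -1

-1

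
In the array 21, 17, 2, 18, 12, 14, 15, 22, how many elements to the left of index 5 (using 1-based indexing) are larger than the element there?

The element at index 5 is 12.
Elements before it: 21, 17, 2, 18
Those larger than 12: 21, 17, 18

3 such elements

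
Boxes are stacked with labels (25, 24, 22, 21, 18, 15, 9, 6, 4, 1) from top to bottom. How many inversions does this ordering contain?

45

Sweep left to right; for each value list the smaller values that follow it:
25 → 24, 22, 21, 18, 15, 9, 6, 4, 1 → 9
24 → 22, 21, 18, 15, 9, 6, 4, 1 → 8
22 → 21, 18, 15, 9, 6, 4, 1 → 7
21 → 18, 15, 9, 6, 4, 1 → 6
18 → 15, 9, 6, 4, 1 → 5
15 → 9, 6, 4, 1 → 4
9 → 6, 4, 1 → 3
6 → 4, 1 → 2
4 → 1 → 1
1 → none → 0
Sum: 9 + 8 + 7 + 6 + 5 + 4 + 3 + 2 + 1 + 0 = 45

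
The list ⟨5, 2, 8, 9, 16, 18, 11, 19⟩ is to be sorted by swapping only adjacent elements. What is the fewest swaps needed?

There are 3 adjacent swaps.

Each adjacent swap fixes exactly one inversion, so the minimum swap count equals the number of inversions.
Count inversions — for each element, later elements that are smaller:
5: 2 → 1
2: none → 0
8: none → 0
9: none → 0
16: 11 → 1
18: 11 → 1
11: none → 0
19: none → 0
Total inversions: 1 + 0 + 0 + 0 + 1 + 1 + 0 + 0 = 3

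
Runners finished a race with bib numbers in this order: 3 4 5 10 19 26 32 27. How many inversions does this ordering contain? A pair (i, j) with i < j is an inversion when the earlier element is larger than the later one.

1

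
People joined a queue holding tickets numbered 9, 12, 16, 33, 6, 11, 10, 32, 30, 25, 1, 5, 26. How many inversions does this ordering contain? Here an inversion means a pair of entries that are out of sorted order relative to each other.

Element-by-element contributions:
9 → 6, 1, 5 → 3
12 → 6, 11, 10, 1, 5 → 5
16 → 6, 11, 10, 1, 5 → 5
33 → 6, 11, 10, 32, 30, 25, 1, 5, 26 → 9
6 → 1, 5 → 2
11 → 10, 1, 5 → 3
10 → 1, 5 → 2
32 → 30, 25, 1, 5, 26 → 5
30 → 25, 1, 5, 26 → 4
25 → 1, 5 → 2
1 → none → 0
5 → none → 0
26 → none → 0
Sum: 3 + 5 + 5 + 9 + 2 + 3 + 2 + 5 + 4 + 2 + 0 + 0 + 0 = 40

40 inversions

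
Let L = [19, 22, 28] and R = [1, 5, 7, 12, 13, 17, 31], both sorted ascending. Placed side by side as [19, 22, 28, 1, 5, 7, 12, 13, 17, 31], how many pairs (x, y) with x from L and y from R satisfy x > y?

Count, for every r in R, how many entries of L exceed r:
r = 1: 19, 22, 28 → 3
r = 5: 19, 22, 28 → 3
r = 7: 19, 22, 28 → 3
r = 12: 19, 22, 28 → 3
r = 13: 19, 22, 28 → 3
r = 17: 19, 22, 28 → 3
r = 31: none → 0
Cross-inversions: 3 + 3 + 3 + 3 + 3 + 3 + 0 = 18

18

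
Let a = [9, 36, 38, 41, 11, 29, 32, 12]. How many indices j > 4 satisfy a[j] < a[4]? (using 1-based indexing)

4 such elements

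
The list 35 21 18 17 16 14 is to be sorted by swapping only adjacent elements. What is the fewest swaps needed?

Each adjacent swap fixes exactly one inversion, so the minimum swap count equals the number of inversions.
Count inversions — for each element, later elements that are smaller:
35: 21, 18, 17, 16, 14 → 5
21: 18, 17, 16, 14 → 4
18: 17, 16, 14 → 3
17: 16, 14 → 2
16: 14 → 1
14: none → 0
Total inversions: 5 + 4 + 3 + 2 + 1 + 0 = 15

There are 15 adjacent swaps.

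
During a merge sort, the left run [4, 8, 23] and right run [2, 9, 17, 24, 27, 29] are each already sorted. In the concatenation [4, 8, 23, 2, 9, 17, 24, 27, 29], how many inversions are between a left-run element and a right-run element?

5 cross-inversions

Count, for every r in R, how many entries of L exceed r:
r = 2: 4, 8, 23 → 3
r = 9: 23 → 1
r = 17: 23 → 1
r = 24: none → 0
r = 27: none → 0
r = 29: none → 0
Cross-inversions: 3 + 1 + 1 + 0 + 0 + 0 = 5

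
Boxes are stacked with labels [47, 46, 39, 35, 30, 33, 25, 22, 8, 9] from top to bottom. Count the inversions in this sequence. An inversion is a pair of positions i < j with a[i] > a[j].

For each element, count later entries that are smaller:
47 → 46, 39, 35, 30, 33, 25, 22, 8, 9 → 9
46 → 39, 35, 30, 33, 25, 22, 8, 9 → 8
39 → 35, 30, 33, 25, 22, 8, 9 → 7
35 → 30, 33, 25, 22, 8, 9 → 6
30 → 25, 22, 8, 9 → 4
33 → 25, 22, 8, 9 → 4
25 → 22, 8, 9 → 3
22 → 8, 9 → 2
8 → none → 0
9 → none → 0
Sum: 9 + 8 + 7 + 6 + 4 + 4 + 3 + 2 + 0 + 0 = 43

43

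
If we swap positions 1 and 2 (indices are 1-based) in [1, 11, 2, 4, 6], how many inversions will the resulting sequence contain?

4 inversions

Positions 1 and 2 hold 1 and 11; after swapping, the array is [11, 1, 2, 4, 6].
Sweep left to right; for each value list the smaller values that follow it:
11 → 1, 2, 4, 6 → 4
1 → none → 0
2 → none → 0
4 → none → 0
6 → none → 0
Sum: 4 + 0 + 0 + 0 + 0 = 4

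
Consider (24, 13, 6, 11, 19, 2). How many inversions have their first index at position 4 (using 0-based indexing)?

The element at index 4 is 19.
Elements after it: 2
Those smaller than 19: 2

1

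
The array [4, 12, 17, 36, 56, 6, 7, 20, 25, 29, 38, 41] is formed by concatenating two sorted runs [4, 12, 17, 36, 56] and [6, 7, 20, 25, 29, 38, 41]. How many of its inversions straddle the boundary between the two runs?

Take each right-half value and tally the left-half values above it:
r = 6: 12, 17, 36, 56 → 4
r = 7: 12, 17, 36, 56 → 4
r = 20: 36, 56 → 2
r = 25: 36, 56 → 2
r = 29: 36, 56 → 2
r = 38: 56 → 1
r = 41: 56 → 1
Cross-inversions: 4 + 4 + 2 + 2 + 2 + 1 + 1 = 16

16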